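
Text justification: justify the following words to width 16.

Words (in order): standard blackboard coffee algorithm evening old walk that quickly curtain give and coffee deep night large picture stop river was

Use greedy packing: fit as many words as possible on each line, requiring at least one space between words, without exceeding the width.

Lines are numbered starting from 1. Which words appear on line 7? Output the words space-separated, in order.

Line 1: ['standard'] (min_width=8, slack=8)
Line 2: ['blackboard'] (min_width=10, slack=6)
Line 3: ['coffee', 'algorithm'] (min_width=16, slack=0)
Line 4: ['evening', 'old', 'walk'] (min_width=16, slack=0)
Line 5: ['that', 'quickly'] (min_width=12, slack=4)
Line 6: ['curtain', 'give', 'and'] (min_width=16, slack=0)
Line 7: ['coffee', 'deep'] (min_width=11, slack=5)
Line 8: ['night', 'large'] (min_width=11, slack=5)
Line 9: ['picture', 'stop'] (min_width=12, slack=4)
Line 10: ['river', 'was'] (min_width=9, slack=7)

Answer: coffee deep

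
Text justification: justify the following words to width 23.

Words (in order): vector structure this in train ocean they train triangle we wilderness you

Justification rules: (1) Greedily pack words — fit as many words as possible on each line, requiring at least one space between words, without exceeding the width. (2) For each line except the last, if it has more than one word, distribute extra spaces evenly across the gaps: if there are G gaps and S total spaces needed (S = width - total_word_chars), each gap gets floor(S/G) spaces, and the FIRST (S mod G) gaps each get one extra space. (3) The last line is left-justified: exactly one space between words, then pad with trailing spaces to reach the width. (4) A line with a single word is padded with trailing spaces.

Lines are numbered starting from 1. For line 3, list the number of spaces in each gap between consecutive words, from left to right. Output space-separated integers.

Answer: 4 4

Derivation:
Line 1: ['vector', 'structure', 'this'] (min_width=21, slack=2)
Line 2: ['in', 'train', 'ocean', 'they'] (min_width=19, slack=4)
Line 3: ['train', 'triangle', 'we'] (min_width=17, slack=6)
Line 4: ['wilderness', 'you'] (min_width=14, slack=9)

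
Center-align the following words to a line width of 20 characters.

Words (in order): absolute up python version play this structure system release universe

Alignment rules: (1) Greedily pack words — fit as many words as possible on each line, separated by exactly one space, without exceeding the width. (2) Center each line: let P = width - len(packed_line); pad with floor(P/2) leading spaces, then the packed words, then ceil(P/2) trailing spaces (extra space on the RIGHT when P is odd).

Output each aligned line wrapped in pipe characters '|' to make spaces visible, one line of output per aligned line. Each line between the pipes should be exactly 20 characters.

Line 1: ['absolute', 'up', 'python'] (min_width=18, slack=2)
Line 2: ['version', 'play', 'this'] (min_width=17, slack=3)
Line 3: ['structure', 'system'] (min_width=16, slack=4)
Line 4: ['release', 'universe'] (min_width=16, slack=4)

Answer: | absolute up python |
| version play this  |
|  structure system  |
|  release universe  |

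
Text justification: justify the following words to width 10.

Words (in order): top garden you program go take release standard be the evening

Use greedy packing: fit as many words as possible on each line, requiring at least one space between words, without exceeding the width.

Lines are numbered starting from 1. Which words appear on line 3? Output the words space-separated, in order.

Line 1: ['top', 'garden'] (min_width=10, slack=0)
Line 2: ['you'] (min_width=3, slack=7)
Line 3: ['program', 'go'] (min_width=10, slack=0)
Line 4: ['take'] (min_width=4, slack=6)
Line 5: ['release'] (min_width=7, slack=3)
Line 6: ['standard'] (min_width=8, slack=2)
Line 7: ['be', 'the'] (min_width=6, slack=4)
Line 8: ['evening'] (min_width=7, slack=3)

Answer: program go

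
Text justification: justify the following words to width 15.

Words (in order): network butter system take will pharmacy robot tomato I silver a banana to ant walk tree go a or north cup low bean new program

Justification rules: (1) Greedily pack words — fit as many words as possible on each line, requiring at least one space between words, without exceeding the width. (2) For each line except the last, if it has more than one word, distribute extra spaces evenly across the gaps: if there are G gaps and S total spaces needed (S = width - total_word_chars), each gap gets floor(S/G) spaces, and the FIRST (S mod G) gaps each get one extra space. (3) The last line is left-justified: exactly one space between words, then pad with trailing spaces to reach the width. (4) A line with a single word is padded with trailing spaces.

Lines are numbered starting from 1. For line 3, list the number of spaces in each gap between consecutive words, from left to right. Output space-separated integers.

Answer: 3

Derivation:
Line 1: ['network', 'butter'] (min_width=14, slack=1)
Line 2: ['system', 'take'] (min_width=11, slack=4)
Line 3: ['will', 'pharmacy'] (min_width=13, slack=2)
Line 4: ['robot', 'tomato', 'I'] (min_width=14, slack=1)
Line 5: ['silver', 'a', 'banana'] (min_width=15, slack=0)
Line 6: ['to', 'ant', 'walk'] (min_width=11, slack=4)
Line 7: ['tree', 'go', 'a', 'or'] (min_width=12, slack=3)
Line 8: ['north', 'cup', 'low'] (min_width=13, slack=2)
Line 9: ['bean', 'new'] (min_width=8, slack=7)
Line 10: ['program'] (min_width=7, slack=8)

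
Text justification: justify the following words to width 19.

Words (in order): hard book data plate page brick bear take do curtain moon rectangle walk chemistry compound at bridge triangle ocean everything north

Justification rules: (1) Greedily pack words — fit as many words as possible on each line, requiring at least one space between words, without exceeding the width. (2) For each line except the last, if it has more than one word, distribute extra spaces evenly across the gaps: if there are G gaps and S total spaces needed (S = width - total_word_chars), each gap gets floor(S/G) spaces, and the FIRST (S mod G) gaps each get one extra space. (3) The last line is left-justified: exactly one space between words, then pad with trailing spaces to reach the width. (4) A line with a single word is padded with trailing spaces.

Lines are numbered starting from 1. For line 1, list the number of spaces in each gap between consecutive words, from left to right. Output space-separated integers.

Line 1: ['hard', 'book', 'data'] (min_width=14, slack=5)
Line 2: ['plate', 'page', 'brick'] (min_width=16, slack=3)
Line 3: ['bear', 'take', 'do'] (min_width=12, slack=7)
Line 4: ['curtain', 'moon'] (min_width=12, slack=7)
Line 5: ['rectangle', 'walk'] (min_width=14, slack=5)
Line 6: ['chemistry', 'compound'] (min_width=18, slack=1)
Line 7: ['at', 'bridge', 'triangle'] (min_width=18, slack=1)
Line 8: ['ocean', 'everything'] (min_width=16, slack=3)
Line 9: ['north'] (min_width=5, slack=14)

Answer: 4 3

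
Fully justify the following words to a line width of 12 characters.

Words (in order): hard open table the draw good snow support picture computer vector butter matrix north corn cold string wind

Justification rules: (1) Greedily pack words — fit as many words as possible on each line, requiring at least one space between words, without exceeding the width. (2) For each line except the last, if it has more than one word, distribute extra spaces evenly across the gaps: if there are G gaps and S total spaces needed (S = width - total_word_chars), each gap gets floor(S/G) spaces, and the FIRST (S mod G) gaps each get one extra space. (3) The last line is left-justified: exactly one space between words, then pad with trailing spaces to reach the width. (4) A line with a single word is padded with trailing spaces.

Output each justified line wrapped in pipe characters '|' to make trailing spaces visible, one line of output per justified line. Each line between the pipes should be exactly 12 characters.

Line 1: ['hard', 'open'] (min_width=9, slack=3)
Line 2: ['table', 'the'] (min_width=9, slack=3)
Line 3: ['draw', 'good'] (min_width=9, slack=3)
Line 4: ['snow', 'support'] (min_width=12, slack=0)
Line 5: ['picture'] (min_width=7, slack=5)
Line 6: ['computer'] (min_width=8, slack=4)
Line 7: ['vector'] (min_width=6, slack=6)
Line 8: ['butter'] (min_width=6, slack=6)
Line 9: ['matrix', 'north'] (min_width=12, slack=0)
Line 10: ['corn', 'cold'] (min_width=9, slack=3)
Line 11: ['string', 'wind'] (min_width=11, slack=1)

Answer: |hard    open|
|table    the|
|draw    good|
|snow support|
|picture     |
|computer    |
|vector      |
|butter      |
|matrix north|
|corn    cold|
|string wind |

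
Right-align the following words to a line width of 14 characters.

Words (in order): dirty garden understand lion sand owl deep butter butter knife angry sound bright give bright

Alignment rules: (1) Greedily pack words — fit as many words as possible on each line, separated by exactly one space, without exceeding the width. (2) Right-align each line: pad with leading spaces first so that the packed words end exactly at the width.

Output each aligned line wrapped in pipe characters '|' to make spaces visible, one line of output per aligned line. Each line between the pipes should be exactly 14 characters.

Line 1: ['dirty', 'garden'] (min_width=12, slack=2)
Line 2: ['understand'] (min_width=10, slack=4)
Line 3: ['lion', 'sand', 'owl'] (min_width=13, slack=1)
Line 4: ['deep', 'butter'] (min_width=11, slack=3)
Line 5: ['butter', 'knife'] (min_width=12, slack=2)
Line 6: ['angry', 'sound'] (min_width=11, slack=3)
Line 7: ['bright', 'give'] (min_width=11, slack=3)
Line 8: ['bright'] (min_width=6, slack=8)

Answer: |  dirty garden|
|    understand|
| lion sand owl|
|   deep butter|
|  butter knife|
|   angry sound|
|   bright give|
|        bright|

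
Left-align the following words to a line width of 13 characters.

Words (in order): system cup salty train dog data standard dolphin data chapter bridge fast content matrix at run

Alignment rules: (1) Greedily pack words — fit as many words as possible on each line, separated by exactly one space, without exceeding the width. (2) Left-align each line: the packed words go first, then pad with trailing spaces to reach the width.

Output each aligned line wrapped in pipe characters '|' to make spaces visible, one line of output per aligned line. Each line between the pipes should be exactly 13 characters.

Line 1: ['system', 'cup'] (min_width=10, slack=3)
Line 2: ['salty', 'train'] (min_width=11, slack=2)
Line 3: ['dog', 'data'] (min_width=8, slack=5)
Line 4: ['standard'] (min_width=8, slack=5)
Line 5: ['dolphin', 'data'] (min_width=12, slack=1)
Line 6: ['chapter'] (min_width=7, slack=6)
Line 7: ['bridge', 'fast'] (min_width=11, slack=2)
Line 8: ['content'] (min_width=7, slack=6)
Line 9: ['matrix', 'at', 'run'] (min_width=13, slack=0)

Answer: |system cup   |
|salty train  |
|dog data     |
|standard     |
|dolphin data |
|chapter      |
|bridge fast  |
|content      |
|matrix at run|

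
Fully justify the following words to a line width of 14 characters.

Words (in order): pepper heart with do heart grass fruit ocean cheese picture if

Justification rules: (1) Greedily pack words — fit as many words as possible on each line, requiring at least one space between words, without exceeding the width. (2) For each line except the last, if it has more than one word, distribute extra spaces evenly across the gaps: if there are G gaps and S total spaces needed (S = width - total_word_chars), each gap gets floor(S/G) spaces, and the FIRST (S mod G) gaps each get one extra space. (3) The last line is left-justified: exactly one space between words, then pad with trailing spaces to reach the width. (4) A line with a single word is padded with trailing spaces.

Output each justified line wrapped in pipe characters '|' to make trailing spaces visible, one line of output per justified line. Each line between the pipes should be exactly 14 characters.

Line 1: ['pepper', 'heart'] (min_width=12, slack=2)
Line 2: ['with', 'do', 'heart'] (min_width=13, slack=1)
Line 3: ['grass', 'fruit'] (min_width=11, slack=3)
Line 4: ['ocean', 'cheese'] (min_width=12, slack=2)
Line 5: ['picture', 'if'] (min_width=10, slack=4)

Answer: |pepper   heart|
|with  do heart|
|grass    fruit|
|ocean   cheese|
|picture if    |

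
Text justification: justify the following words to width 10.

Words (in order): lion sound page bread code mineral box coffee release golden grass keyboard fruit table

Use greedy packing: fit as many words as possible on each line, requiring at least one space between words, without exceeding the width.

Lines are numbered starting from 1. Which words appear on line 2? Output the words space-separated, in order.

Answer: page bread

Derivation:
Line 1: ['lion', 'sound'] (min_width=10, slack=0)
Line 2: ['page', 'bread'] (min_width=10, slack=0)
Line 3: ['code'] (min_width=4, slack=6)
Line 4: ['mineral'] (min_width=7, slack=3)
Line 5: ['box', 'coffee'] (min_width=10, slack=0)
Line 6: ['release'] (min_width=7, slack=3)
Line 7: ['golden'] (min_width=6, slack=4)
Line 8: ['grass'] (min_width=5, slack=5)
Line 9: ['keyboard'] (min_width=8, slack=2)
Line 10: ['fruit'] (min_width=5, slack=5)
Line 11: ['table'] (min_width=5, slack=5)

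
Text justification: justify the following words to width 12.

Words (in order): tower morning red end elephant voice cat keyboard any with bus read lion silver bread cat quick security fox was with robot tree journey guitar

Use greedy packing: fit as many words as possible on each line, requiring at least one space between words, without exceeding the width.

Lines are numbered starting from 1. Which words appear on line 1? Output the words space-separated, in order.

Answer: tower

Derivation:
Line 1: ['tower'] (min_width=5, slack=7)
Line 2: ['morning', 'red'] (min_width=11, slack=1)
Line 3: ['end', 'elephant'] (min_width=12, slack=0)
Line 4: ['voice', 'cat'] (min_width=9, slack=3)
Line 5: ['keyboard', 'any'] (min_width=12, slack=0)
Line 6: ['with', 'bus'] (min_width=8, slack=4)
Line 7: ['read', 'lion'] (min_width=9, slack=3)
Line 8: ['silver', 'bread'] (min_width=12, slack=0)
Line 9: ['cat', 'quick'] (min_width=9, slack=3)
Line 10: ['security', 'fox'] (min_width=12, slack=0)
Line 11: ['was', 'with'] (min_width=8, slack=4)
Line 12: ['robot', 'tree'] (min_width=10, slack=2)
Line 13: ['journey'] (min_width=7, slack=5)
Line 14: ['guitar'] (min_width=6, slack=6)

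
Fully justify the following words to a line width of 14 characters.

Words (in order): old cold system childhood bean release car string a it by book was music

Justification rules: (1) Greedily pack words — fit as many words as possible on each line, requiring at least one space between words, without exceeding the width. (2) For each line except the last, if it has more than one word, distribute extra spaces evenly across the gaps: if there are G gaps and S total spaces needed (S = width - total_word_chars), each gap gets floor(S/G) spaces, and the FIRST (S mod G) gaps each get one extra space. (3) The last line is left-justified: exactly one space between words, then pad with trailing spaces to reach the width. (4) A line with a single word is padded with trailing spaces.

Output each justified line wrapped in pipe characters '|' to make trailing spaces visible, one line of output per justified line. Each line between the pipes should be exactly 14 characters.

Answer: |old       cold|
|system        |
|childhood bean|
|release    car|
|string a it by|
|book was music|

Derivation:
Line 1: ['old', 'cold'] (min_width=8, slack=6)
Line 2: ['system'] (min_width=6, slack=8)
Line 3: ['childhood', 'bean'] (min_width=14, slack=0)
Line 4: ['release', 'car'] (min_width=11, slack=3)
Line 5: ['string', 'a', 'it', 'by'] (min_width=14, slack=0)
Line 6: ['book', 'was', 'music'] (min_width=14, slack=0)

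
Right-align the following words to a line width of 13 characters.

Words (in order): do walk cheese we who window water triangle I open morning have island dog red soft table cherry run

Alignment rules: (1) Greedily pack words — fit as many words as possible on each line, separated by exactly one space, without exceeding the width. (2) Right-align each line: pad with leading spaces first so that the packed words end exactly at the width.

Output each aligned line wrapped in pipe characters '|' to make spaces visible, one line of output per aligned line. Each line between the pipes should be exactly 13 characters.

Answer: |      do walk|
|cheese we who|
| window water|
|   triangle I|
| open morning|
|  have island|
| dog red soft|
| table cherry|
|          run|

Derivation:
Line 1: ['do', 'walk'] (min_width=7, slack=6)
Line 2: ['cheese', 'we', 'who'] (min_width=13, slack=0)
Line 3: ['window', 'water'] (min_width=12, slack=1)
Line 4: ['triangle', 'I'] (min_width=10, slack=3)
Line 5: ['open', 'morning'] (min_width=12, slack=1)
Line 6: ['have', 'island'] (min_width=11, slack=2)
Line 7: ['dog', 'red', 'soft'] (min_width=12, slack=1)
Line 8: ['table', 'cherry'] (min_width=12, slack=1)
Line 9: ['run'] (min_width=3, slack=10)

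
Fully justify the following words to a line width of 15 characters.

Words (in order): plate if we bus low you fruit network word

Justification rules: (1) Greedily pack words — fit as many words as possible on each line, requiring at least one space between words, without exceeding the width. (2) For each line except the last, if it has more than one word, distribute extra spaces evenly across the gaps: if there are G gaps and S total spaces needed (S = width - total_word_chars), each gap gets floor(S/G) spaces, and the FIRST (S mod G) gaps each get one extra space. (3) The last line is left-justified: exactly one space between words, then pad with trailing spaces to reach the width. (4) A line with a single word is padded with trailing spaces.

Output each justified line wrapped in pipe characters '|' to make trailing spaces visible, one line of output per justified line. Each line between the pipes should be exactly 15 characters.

Answer: |plate if we bus|
|low  you  fruit|
|network word   |

Derivation:
Line 1: ['plate', 'if', 'we', 'bus'] (min_width=15, slack=0)
Line 2: ['low', 'you', 'fruit'] (min_width=13, slack=2)
Line 3: ['network', 'word'] (min_width=12, slack=3)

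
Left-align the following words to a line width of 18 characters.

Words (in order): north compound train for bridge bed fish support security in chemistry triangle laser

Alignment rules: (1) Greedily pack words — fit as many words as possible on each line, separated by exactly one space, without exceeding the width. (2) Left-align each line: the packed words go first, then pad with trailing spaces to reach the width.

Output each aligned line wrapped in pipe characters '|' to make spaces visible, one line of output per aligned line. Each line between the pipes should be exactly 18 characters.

Line 1: ['north', 'compound'] (min_width=14, slack=4)
Line 2: ['train', 'for', 'bridge'] (min_width=16, slack=2)
Line 3: ['bed', 'fish', 'support'] (min_width=16, slack=2)
Line 4: ['security', 'in'] (min_width=11, slack=7)
Line 5: ['chemistry', 'triangle'] (min_width=18, slack=0)
Line 6: ['laser'] (min_width=5, slack=13)

Answer: |north compound    |
|train for bridge  |
|bed fish support  |
|security in       |
|chemistry triangle|
|laser             |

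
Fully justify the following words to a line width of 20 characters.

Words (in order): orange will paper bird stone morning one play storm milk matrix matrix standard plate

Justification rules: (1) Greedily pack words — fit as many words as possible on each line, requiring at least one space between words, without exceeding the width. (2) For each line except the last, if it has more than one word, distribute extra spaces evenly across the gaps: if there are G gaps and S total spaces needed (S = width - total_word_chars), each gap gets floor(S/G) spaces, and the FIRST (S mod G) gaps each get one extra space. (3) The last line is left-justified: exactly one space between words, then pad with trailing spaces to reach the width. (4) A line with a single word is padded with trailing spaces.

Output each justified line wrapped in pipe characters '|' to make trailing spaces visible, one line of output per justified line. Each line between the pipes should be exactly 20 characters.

Line 1: ['orange', 'will', 'paper'] (min_width=17, slack=3)
Line 2: ['bird', 'stone', 'morning'] (min_width=18, slack=2)
Line 3: ['one', 'play', 'storm', 'milk'] (min_width=19, slack=1)
Line 4: ['matrix', 'matrix'] (min_width=13, slack=7)
Line 5: ['standard', 'plate'] (min_width=14, slack=6)

Answer: |orange   will  paper|
|bird  stone  morning|
|one  play storm milk|
|matrix        matrix|
|standard plate      |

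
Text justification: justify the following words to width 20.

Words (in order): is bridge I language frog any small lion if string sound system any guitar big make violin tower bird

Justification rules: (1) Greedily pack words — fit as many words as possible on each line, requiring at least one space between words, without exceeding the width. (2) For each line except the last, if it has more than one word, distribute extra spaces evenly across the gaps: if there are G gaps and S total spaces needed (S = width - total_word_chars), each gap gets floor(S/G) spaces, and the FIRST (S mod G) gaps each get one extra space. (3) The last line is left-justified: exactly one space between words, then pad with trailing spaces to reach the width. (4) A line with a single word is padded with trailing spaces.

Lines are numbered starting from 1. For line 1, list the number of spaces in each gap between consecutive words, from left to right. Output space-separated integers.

Line 1: ['is', 'bridge', 'I', 'language'] (min_width=20, slack=0)
Line 2: ['frog', 'any', 'small', 'lion'] (min_width=19, slack=1)
Line 3: ['if', 'string', 'sound'] (min_width=15, slack=5)
Line 4: ['system', 'any', 'guitar'] (min_width=17, slack=3)
Line 5: ['big', 'make', 'violin'] (min_width=15, slack=5)
Line 6: ['tower', 'bird'] (min_width=10, slack=10)

Answer: 1 1 1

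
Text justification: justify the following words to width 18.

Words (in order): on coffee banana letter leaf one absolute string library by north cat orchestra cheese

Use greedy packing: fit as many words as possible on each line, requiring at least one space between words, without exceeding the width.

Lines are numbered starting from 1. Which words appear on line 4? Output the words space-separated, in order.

Answer: library by north

Derivation:
Line 1: ['on', 'coffee', 'banana'] (min_width=16, slack=2)
Line 2: ['letter', 'leaf', 'one'] (min_width=15, slack=3)
Line 3: ['absolute', 'string'] (min_width=15, slack=3)
Line 4: ['library', 'by', 'north'] (min_width=16, slack=2)
Line 5: ['cat', 'orchestra'] (min_width=13, slack=5)
Line 6: ['cheese'] (min_width=6, slack=12)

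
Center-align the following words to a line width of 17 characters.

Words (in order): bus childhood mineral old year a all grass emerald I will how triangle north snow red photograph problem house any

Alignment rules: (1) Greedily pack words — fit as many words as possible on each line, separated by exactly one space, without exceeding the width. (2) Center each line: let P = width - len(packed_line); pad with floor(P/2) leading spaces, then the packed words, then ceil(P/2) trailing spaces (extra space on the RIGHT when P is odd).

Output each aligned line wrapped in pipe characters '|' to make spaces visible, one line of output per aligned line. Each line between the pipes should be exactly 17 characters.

Line 1: ['bus', 'childhood'] (min_width=13, slack=4)
Line 2: ['mineral', 'old', 'year'] (min_width=16, slack=1)
Line 3: ['a', 'all', 'grass'] (min_width=11, slack=6)
Line 4: ['emerald', 'I', 'will'] (min_width=14, slack=3)
Line 5: ['how', 'triangle'] (min_width=12, slack=5)
Line 6: ['north', 'snow', 'red'] (min_width=14, slack=3)
Line 7: ['photograph'] (min_width=10, slack=7)
Line 8: ['problem', 'house', 'any'] (min_width=17, slack=0)

Answer: |  bus childhood  |
|mineral old year |
|   a all grass   |
| emerald I will  |
|  how triangle   |
| north snow red  |
|   photograph    |
|problem house any|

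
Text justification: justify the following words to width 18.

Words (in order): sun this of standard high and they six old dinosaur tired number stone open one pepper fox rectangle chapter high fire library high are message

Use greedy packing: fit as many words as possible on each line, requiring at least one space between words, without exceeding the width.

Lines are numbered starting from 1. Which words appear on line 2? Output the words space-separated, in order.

Answer: standard high and

Derivation:
Line 1: ['sun', 'this', 'of'] (min_width=11, slack=7)
Line 2: ['standard', 'high', 'and'] (min_width=17, slack=1)
Line 3: ['they', 'six', 'old'] (min_width=12, slack=6)
Line 4: ['dinosaur', 'tired'] (min_width=14, slack=4)
Line 5: ['number', 'stone', 'open'] (min_width=17, slack=1)
Line 6: ['one', 'pepper', 'fox'] (min_width=14, slack=4)
Line 7: ['rectangle', 'chapter'] (min_width=17, slack=1)
Line 8: ['high', 'fire', 'library'] (min_width=17, slack=1)
Line 9: ['high', 'are', 'message'] (min_width=16, slack=2)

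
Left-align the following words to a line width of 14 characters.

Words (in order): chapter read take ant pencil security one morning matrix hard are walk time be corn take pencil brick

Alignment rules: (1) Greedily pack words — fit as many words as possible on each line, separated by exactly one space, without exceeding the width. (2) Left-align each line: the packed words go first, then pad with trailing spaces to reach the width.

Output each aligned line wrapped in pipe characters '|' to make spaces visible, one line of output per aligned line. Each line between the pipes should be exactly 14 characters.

Line 1: ['chapter', 'read'] (min_width=12, slack=2)
Line 2: ['take', 'ant'] (min_width=8, slack=6)
Line 3: ['pencil'] (min_width=6, slack=8)
Line 4: ['security', 'one'] (min_width=12, slack=2)
Line 5: ['morning', 'matrix'] (min_width=14, slack=0)
Line 6: ['hard', 'are', 'walk'] (min_width=13, slack=1)
Line 7: ['time', 'be', 'corn'] (min_width=12, slack=2)
Line 8: ['take', 'pencil'] (min_width=11, slack=3)
Line 9: ['brick'] (min_width=5, slack=9)

Answer: |chapter read  |
|take ant      |
|pencil        |
|security one  |
|morning matrix|
|hard are walk |
|time be corn  |
|take pencil   |
|brick         |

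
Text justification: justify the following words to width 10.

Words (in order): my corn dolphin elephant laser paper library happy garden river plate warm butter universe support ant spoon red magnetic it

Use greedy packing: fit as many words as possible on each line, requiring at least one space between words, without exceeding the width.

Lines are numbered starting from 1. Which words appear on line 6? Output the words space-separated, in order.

Line 1: ['my', 'corn'] (min_width=7, slack=3)
Line 2: ['dolphin'] (min_width=7, slack=3)
Line 3: ['elephant'] (min_width=8, slack=2)
Line 4: ['laser'] (min_width=5, slack=5)
Line 5: ['paper'] (min_width=5, slack=5)
Line 6: ['library'] (min_width=7, slack=3)
Line 7: ['happy'] (min_width=5, slack=5)
Line 8: ['garden'] (min_width=6, slack=4)
Line 9: ['river'] (min_width=5, slack=5)
Line 10: ['plate', 'warm'] (min_width=10, slack=0)
Line 11: ['butter'] (min_width=6, slack=4)
Line 12: ['universe'] (min_width=8, slack=2)
Line 13: ['support'] (min_width=7, slack=3)
Line 14: ['ant', 'spoon'] (min_width=9, slack=1)
Line 15: ['red'] (min_width=3, slack=7)
Line 16: ['magnetic'] (min_width=8, slack=2)
Line 17: ['it'] (min_width=2, slack=8)

Answer: library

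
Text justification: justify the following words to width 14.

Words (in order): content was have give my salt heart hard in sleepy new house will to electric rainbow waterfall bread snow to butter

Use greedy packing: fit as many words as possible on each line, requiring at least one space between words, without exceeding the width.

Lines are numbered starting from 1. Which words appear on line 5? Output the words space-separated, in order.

Line 1: ['content', 'was'] (min_width=11, slack=3)
Line 2: ['have', 'give', 'my'] (min_width=12, slack=2)
Line 3: ['salt', 'heart'] (min_width=10, slack=4)
Line 4: ['hard', 'in', 'sleepy'] (min_width=14, slack=0)
Line 5: ['new', 'house', 'will'] (min_width=14, slack=0)
Line 6: ['to', 'electric'] (min_width=11, slack=3)
Line 7: ['rainbow'] (min_width=7, slack=7)
Line 8: ['waterfall'] (min_width=9, slack=5)
Line 9: ['bread', 'snow', 'to'] (min_width=13, slack=1)
Line 10: ['butter'] (min_width=6, slack=8)

Answer: new house will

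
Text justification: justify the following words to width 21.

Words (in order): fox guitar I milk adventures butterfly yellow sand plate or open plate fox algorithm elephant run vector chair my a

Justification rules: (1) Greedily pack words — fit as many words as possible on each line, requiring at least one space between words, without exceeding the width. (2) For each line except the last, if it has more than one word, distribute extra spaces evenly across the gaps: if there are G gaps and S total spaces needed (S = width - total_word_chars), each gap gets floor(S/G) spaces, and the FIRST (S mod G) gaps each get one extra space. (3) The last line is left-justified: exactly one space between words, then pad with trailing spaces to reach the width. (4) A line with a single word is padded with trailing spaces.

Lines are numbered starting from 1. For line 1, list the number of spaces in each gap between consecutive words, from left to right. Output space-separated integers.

Answer: 3 2 2

Derivation:
Line 1: ['fox', 'guitar', 'I', 'milk'] (min_width=17, slack=4)
Line 2: ['adventures', 'butterfly'] (min_width=20, slack=1)
Line 3: ['yellow', 'sand', 'plate', 'or'] (min_width=20, slack=1)
Line 4: ['open', 'plate', 'fox'] (min_width=14, slack=7)
Line 5: ['algorithm', 'elephant'] (min_width=18, slack=3)
Line 6: ['run', 'vector', 'chair', 'my', 'a'] (min_width=21, slack=0)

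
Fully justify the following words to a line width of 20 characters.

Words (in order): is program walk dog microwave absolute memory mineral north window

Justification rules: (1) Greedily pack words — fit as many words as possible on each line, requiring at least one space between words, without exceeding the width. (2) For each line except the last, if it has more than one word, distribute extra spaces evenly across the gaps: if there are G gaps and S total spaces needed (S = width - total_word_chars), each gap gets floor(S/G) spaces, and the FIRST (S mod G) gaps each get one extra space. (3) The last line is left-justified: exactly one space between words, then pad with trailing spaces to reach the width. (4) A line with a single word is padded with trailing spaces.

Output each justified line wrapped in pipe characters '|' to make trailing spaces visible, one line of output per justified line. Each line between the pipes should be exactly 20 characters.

Answer: |is  program walk dog|
|microwave   absolute|
|memory mineral north|
|window              |

Derivation:
Line 1: ['is', 'program', 'walk', 'dog'] (min_width=19, slack=1)
Line 2: ['microwave', 'absolute'] (min_width=18, slack=2)
Line 3: ['memory', 'mineral', 'north'] (min_width=20, slack=0)
Line 4: ['window'] (min_width=6, slack=14)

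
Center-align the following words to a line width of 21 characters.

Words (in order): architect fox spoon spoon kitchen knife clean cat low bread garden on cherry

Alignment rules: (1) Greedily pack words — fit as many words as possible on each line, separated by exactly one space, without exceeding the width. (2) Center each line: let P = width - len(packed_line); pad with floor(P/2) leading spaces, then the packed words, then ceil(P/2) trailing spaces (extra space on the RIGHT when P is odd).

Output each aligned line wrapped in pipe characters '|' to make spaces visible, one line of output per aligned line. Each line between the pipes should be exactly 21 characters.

Line 1: ['architect', 'fox', 'spoon'] (min_width=19, slack=2)
Line 2: ['spoon', 'kitchen', 'knife'] (min_width=19, slack=2)
Line 3: ['clean', 'cat', 'low', 'bread'] (min_width=19, slack=2)
Line 4: ['garden', 'on', 'cherry'] (min_width=16, slack=5)

Answer: | architect fox spoon |
| spoon kitchen knife |
| clean cat low bread |
|  garden on cherry   |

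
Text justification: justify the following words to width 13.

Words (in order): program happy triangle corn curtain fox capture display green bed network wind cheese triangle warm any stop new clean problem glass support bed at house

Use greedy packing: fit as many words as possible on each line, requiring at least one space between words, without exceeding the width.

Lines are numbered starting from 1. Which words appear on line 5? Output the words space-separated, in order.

Answer: display green

Derivation:
Line 1: ['program', 'happy'] (min_width=13, slack=0)
Line 2: ['triangle', 'corn'] (min_width=13, slack=0)
Line 3: ['curtain', 'fox'] (min_width=11, slack=2)
Line 4: ['capture'] (min_width=7, slack=6)
Line 5: ['display', 'green'] (min_width=13, slack=0)
Line 6: ['bed', 'network'] (min_width=11, slack=2)
Line 7: ['wind', 'cheese'] (min_width=11, slack=2)
Line 8: ['triangle', 'warm'] (min_width=13, slack=0)
Line 9: ['any', 'stop', 'new'] (min_width=12, slack=1)
Line 10: ['clean', 'problem'] (min_width=13, slack=0)
Line 11: ['glass', 'support'] (min_width=13, slack=0)
Line 12: ['bed', 'at', 'house'] (min_width=12, slack=1)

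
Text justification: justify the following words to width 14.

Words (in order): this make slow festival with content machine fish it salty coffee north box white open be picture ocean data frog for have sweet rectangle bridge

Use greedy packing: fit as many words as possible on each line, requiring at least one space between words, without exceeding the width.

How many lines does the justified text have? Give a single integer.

Answer: 13

Derivation:
Line 1: ['this', 'make', 'slow'] (min_width=14, slack=0)
Line 2: ['festival', 'with'] (min_width=13, slack=1)
Line 3: ['content'] (min_width=7, slack=7)
Line 4: ['machine', 'fish'] (min_width=12, slack=2)
Line 5: ['it', 'salty'] (min_width=8, slack=6)
Line 6: ['coffee', 'north'] (min_width=12, slack=2)
Line 7: ['box', 'white', 'open'] (min_width=14, slack=0)
Line 8: ['be', 'picture'] (min_width=10, slack=4)
Line 9: ['ocean', 'data'] (min_width=10, slack=4)
Line 10: ['frog', 'for', 'have'] (min_width=13, slack=1)
Line 11: ['sweet'] (min_width=5, slack=9)
Line 12: ['rectangle'] (min_width=9, slack=5)
Line 13: ['bridge'] (min_width=6, slack=8)
Total lines: 13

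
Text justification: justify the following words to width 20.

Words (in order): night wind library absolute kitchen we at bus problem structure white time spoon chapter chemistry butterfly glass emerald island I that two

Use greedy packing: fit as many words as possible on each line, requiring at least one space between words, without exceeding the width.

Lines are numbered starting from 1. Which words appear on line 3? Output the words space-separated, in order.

Line 1: ['night', 'wind', 'library'] (min_width=18, slack=2)
Line 2: ['absolute', 'kitchen', 'we'] (min_width=19, slack=1)
Line 3: ['at', 'bus', 'problem'] (min_width=14, slack=6)
Line 4: ['structure', 'white', 'time'] (min_width=20, slack=0)
Line 5: ['spoon', 'chapter'] (min_width=13, slack=7)
Line 6: ['chemistry', 'butterfly'] (min_width=19, slack=1)
Line 7: ['glass', 'emerald', 'island'] (min_width=20, slack=0)
Line 8: ['I', 'that', 'two'] (min_width=10, slack=10)

Answer: at bus problem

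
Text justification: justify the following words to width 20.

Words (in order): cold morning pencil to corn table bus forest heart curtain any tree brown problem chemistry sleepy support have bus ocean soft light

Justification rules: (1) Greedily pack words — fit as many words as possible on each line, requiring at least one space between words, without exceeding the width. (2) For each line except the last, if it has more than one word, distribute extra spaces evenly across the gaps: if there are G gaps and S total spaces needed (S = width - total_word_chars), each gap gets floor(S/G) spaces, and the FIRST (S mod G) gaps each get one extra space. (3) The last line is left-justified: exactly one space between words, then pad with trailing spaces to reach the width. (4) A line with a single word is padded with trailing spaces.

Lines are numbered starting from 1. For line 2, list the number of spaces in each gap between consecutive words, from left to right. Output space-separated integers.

Answer: 2 2 2

Derivation:
Line 1: ['cold', 'morning', 'pencil'] (min_width=19, slack=1)
Line 2: ['to', 'corn', 'table', 'bus'] (min_width=17, slack=3)
Line 3: ['forest', 'heart', 'curtain'] (min_width=20, slack=0)
Line 4: ['any', 'tree', 'brown'] (min_width=14, slack=6)
Line 5: ['problem', 'chemistry'] (min_width=17, slack=3)
Line 6: ['sleepy', 'support', 'have'] (min_width=19, slack=1)
Line 7: ['bus', 'ocean', 'soft', 'light'] (min_width=20, slack=0)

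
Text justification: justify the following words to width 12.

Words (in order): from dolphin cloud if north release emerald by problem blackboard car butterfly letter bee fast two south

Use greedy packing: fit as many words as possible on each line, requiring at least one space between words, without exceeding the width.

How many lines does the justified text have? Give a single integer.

Answer: 12

Derivation:
Line 1: ['from', 'dolphin'] (min_width=12, slack=0)
Line 2: ['cloud', 'if'] (min_width=8, slack=4)
Line 3: ['north'] (min_width=5, slack=7)
Line 4: ['release'] (min_width=7, slack=5)
Line 5: ['emerald', 'by'] (min_width=10, slack=2)
Line 6: ['problem'] (min_width=7, slack=5)
Line 7: ['blackboard'] (min_width=10, slack=2)
Line 8: ['car'] (min_width=3, slack=9)
Line 9: ['butterfly'] (min_width=9, slack=3)
Line 10: ['letter', 'bee'] (min_width=10, slack=2)
Line 11: ['fast', 'two'] (min_width=8, slack=4)
Line 12: ['south'] (min_width=5, slack=7)
Total lines: 12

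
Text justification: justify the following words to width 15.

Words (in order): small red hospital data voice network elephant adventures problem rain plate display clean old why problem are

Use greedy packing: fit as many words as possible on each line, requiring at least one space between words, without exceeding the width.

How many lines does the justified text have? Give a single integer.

Line 1: ['small', 'red'] (min_width=9, slack=6)
Line 2: ['hospital', 'data'] (min_width=13, slack=2)
Line 3: ['voice', 'network'] (min_width=13, slack=2)
Line 4: ['elephant'] (min_width=8, slack=7)
Line 5: ['adventures'] (min_width=10, slack=5)
Line 6: ['problem', 'rain'] (min_width=12, slack=3)
Line 7: ['plate', 'display'] (min_width=13, slack=2)
Line 8: ['clean', 'old', 'why'] (min_width=13, slack=2)
Line 9: ['problem', 'are'] (min_width=11, slack=4)
Total lines: 9

Answer: 9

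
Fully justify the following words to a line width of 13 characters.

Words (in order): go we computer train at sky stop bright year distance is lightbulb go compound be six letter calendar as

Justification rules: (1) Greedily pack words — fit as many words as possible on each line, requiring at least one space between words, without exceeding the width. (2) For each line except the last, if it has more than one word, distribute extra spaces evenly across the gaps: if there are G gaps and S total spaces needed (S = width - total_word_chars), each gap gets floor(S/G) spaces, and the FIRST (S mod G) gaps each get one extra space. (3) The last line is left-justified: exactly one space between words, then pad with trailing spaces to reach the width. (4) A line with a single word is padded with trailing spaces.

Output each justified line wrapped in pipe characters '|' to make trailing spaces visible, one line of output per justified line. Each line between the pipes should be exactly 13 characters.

Line 1: ['go', 'we'] (min_width=5, slack=8)
Line 2: ['computer'] (min_width=8, slack=5)
Line 3: ['train', 'at', 'sky'] (min_width=12, slack=1)
Line 4: ['stop', 'bright'] (min_width=11, slack=2)
Line 5: ['year', 'distance'] (min_width=13, slack=0)
Line 6: ['is', 'lightbulb'] (min_width=12, slack=1)
Line 7: ['go', 'compound'] (min_width=11, slack=2)
Line 8: ['be', 'six', 'letter'] (min_width=13, slack=0)
Line 9: ['calendar', 'as'] (min_width=11, slack=2)

Answer: |go         we|
|computer     |
|train  at sky|
|stop   bright|
|year distance|
|is  lightbulb|
|go   compound|
|be six letter|
|calendar as  |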